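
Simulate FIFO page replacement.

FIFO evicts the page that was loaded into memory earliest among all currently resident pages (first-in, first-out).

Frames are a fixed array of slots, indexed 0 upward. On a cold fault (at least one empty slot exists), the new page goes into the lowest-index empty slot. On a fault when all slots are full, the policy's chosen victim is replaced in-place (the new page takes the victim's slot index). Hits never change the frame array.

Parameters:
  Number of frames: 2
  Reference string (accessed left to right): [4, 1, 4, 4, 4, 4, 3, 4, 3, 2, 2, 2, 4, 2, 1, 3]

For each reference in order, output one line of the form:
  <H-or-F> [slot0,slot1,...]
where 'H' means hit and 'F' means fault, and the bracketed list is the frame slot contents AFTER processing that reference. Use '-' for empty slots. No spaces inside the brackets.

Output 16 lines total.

F [4,-]
F [4,1]
H [4,1]
H [4,1]
H [4,1]
H [4,1]
F [3,1]
F [3,4]
H [3,4]
F [2,4]
H [2,4]
H [2,4]
H [2,4]
H [2,4]
F [2,1]
F [3,1]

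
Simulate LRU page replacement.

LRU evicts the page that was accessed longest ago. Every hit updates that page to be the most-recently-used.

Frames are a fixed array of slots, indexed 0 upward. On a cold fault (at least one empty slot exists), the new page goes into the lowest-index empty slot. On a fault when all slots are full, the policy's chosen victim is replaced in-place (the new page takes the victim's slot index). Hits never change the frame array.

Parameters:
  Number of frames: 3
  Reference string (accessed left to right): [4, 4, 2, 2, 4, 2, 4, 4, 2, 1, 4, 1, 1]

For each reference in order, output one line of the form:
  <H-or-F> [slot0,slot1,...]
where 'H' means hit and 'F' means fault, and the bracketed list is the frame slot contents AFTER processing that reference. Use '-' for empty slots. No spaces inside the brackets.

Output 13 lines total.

F [4,-,-]
H [4,-,-]
F [4,2,-]
H [4,2,-]
H [4,2,-]
H [4,2,-]
H [4,2,-]
H [4,2,-]
H [4,2,-]
F [4,2,1]
H [4,2,1]
H [4,2,1]
H [4,2,1]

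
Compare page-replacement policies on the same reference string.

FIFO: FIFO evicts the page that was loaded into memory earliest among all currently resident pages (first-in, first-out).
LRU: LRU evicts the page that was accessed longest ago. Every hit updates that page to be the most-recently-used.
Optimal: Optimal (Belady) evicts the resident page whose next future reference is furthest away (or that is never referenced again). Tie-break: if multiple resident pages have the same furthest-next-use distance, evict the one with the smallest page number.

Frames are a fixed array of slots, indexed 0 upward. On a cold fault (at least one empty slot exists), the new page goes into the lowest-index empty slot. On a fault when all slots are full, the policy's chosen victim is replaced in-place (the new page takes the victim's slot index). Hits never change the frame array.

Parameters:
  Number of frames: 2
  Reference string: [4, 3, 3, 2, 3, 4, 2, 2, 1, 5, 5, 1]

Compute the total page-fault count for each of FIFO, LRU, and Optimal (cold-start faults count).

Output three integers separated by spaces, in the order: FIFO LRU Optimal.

--- FIFO ---
  step 0: ref 4 -> FAULT, frames=[4,-] (faults so far: 1)
  step 1: ref 3 -> FAULT, frames=[4,3] (faults so far: 2)
  step 2: ref 3 -> HIT, frames=[4,3] (faults so far: 2)
  step 3: ref 2 -> FAULT, evict 4, frames=[2,3] (faults so far: 3)
  step 4: ref 3 -> HIT, frames=[2,3] (faults so far: 3)
  step 5: ref 4 -> FAULT, evict 3, frames=[2,4] (faults so far: 4)
  step 6: ref 2 -> HIT, frames=[2,4] (faults so far: 4)
  step 7: ref 2 -> HIT, frames=[2,4] (faults so far: 4)
  step 8: ref 1 -> FAULT, evict 2, frames=[1,4] (faults so far: 5)
  step 9: ref 5 -> FAULT, evict 4, frames=[1,5] (faults so far: 6)
  step 10: ref 5 -> HIT, frames=[1,5] (faults so far: 6)
  step 11: ref 1 -> HIT, frames=[1,5] (faults so far: 6)
  FIFO total faults: 6
--- LRU ---
  step 0: ref 4 -> FAULT, frames=[4,-] (faults so far: 1)
  step 1: ref 3 -> FAULT, frames=[4,3] (faults so far: 2)
  step 2: ref 3 -> HIT, frames=[4,3] (faults so far: 2)
  step 3: ref 2 -> FAULT, evict 4, frames=[2,3] (faults so far: 3)
  step 4: ref 3 -> HIT, frames=[2,3] (faults so far: 3)
  step 5: ref 4 -> FAULT, evict 2, frames=[4,3] (faults so far: 4)
  step 6: ref 2 -> FAULT, evict 3, frames=[4,2] (faults so far: 5)
  step 7: ref 2 -> HIT, frames=[4,2] (faults so far: 5)
  step 8: ref 1 -> FAULT, evict 4, frames=[1,2] (faults so far: 6)
  step 9: ref 5 -> FAULT, evict 2, frames=[1,5] (faults so far: 7)
  step 10: ref 5 -> HIT, frames=[1,5] (faults so far: 7)
  step 11: ref 1 -> HIT, frames=[1,5] (faults so far: 7)
  LRU total faults: 7
--- Optimal ---
  step 0: ref 4 -> FAULT, frames=[4,-] (faults so far: 1)
  step 1: ref 3 -> FAULT, frames=[4,3] (faults so far: 2)
  step 2: ref 3 -> HIT, frames=[4,3] (faults so far: 2)
  step 3: ref 2 -> FAULT, evict 4, frames=[2,3] (faults so far: 3)
  step 4: ref 3 -> HIT, frames=[2,3] (faults so far: 3)
  step 5: ref 4 -> FAULT, evict 3, frames=[2,4] (faults so far: 4)
  step 6: ref 2 -> HIT, frames=[2,4] (faults so far: 4)
  step 7: ref 2 -> HIT, frames=[2,4] (faults so far: 4)
  step 8: ref 1 -> FAULT, evict 2, frames=[1,4] (faults so far: 5)
  step 9: ref 5 -> FAULT, evict 4, frames=[1,5] (faults so far: 6)
  step 10: ref 5 -> HIT, frames=[1,5] (faults so far: 6)
  step 11: ref 1 -> HIT, frames=[1,5] (faults so far: 6)
  Optimal total faults: 6

Answer: 6 7 6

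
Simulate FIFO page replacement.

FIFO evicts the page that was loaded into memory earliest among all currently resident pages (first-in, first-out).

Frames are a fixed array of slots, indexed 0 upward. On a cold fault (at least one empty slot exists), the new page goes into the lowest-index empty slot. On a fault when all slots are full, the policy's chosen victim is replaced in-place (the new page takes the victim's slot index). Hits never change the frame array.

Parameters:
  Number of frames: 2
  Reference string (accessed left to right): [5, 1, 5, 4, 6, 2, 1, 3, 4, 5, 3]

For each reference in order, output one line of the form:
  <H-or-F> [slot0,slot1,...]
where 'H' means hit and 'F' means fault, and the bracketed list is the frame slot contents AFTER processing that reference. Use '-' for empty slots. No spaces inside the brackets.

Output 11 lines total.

F [5,-]
F [5,1]
H [5,1]
F [4,1]
F [4,6]
F [2,6]
F [2,1]
F [3,1]
F [3,4]
F [5,4]
F [5,3]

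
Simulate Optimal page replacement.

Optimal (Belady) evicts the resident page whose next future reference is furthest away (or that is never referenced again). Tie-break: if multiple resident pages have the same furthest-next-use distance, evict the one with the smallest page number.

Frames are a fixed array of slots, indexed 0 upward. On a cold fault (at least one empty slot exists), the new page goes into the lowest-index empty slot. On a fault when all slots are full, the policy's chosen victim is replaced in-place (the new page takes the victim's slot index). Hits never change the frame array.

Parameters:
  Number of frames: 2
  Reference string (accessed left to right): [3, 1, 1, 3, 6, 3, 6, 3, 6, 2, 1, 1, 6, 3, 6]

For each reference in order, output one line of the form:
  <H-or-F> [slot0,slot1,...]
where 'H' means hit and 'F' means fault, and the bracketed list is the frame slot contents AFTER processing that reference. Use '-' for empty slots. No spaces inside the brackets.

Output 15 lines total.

F [3,-]
F [3,1]
H [3,1]
H [3,1]
F [3,6]
H [3,6]
H [3,6]
H [3,6]
H [3,6]
F [2,6]
F [1,6]
H [1,6]
H [1,6]
F [3,6]
H [3,6]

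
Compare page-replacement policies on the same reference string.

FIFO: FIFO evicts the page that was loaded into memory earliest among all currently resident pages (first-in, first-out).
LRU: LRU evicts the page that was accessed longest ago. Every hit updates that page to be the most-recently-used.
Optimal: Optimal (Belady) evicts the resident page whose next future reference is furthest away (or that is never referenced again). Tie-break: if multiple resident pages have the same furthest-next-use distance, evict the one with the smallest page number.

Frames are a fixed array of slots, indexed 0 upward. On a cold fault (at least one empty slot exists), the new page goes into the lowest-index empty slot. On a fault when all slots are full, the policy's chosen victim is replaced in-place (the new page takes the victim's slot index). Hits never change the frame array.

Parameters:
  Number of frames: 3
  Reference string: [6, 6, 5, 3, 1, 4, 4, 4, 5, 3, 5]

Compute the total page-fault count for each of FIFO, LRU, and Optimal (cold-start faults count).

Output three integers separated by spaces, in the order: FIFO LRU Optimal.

Answer: 7 7 5

Derivation:
--- FIFO ---
  step 0: ref 6 -> FAULT, frames=[6,-,-] (faults so far: 1)
  step 1: ref 6 -> HIT, frames=[6,-,-] (faults so far: 1)
  step 2: ref 5 -> FAULT, frames=[6,5,-] (faults so far: 2)
  step 3: ref 3 -> FAULT, frames=[6,5,3] (faults so far: 3)
  step 4: ref 1 -> FAULT, evict 6, frames=[1,5,3] (faults so far: 4)
  step 5: ref 4 -> FAULT, evict 5, frames=[1,4,3] (faults so far: 5)
  step 6: ref 4 -> HIT, frames=[1,4,3] (faults so far: 5)
  step 7: ref 4 -> HIT, frames=[1,4,3] (faults so far: 5)
  step 8: ref 5 -> FAULT, evict 3, frames=[1,4,5] (faults so far: 6)
  step 9: ref 3 -> FAULT, evict 1, frames=[3,4,5] (faults so far: 7)
  step 10: ref 5 -> HIT, frames=[3,4,5] (faults so far: 7)
  FIFO total faults: 7
--- LRU ---
  step 0: ref 6 -> FAULT, frames=[6,-,-] (faults so far: 1)
  step 1: ref 6 -> HIT, frames=[6,-,-] (faults so far: 1)
  step 2: ref 5 -> FAULT, frames=[6,5,-] (faults so far: 2)
  step 3: ref 3 -> FAULT, frames=[6,5,3] (faults so far: 3)
  step 4: ref 1 -> FAULT, evict 6, frames=[1,5,3] (faults so far: 4)
  step 5: ref 4 -> FAULT, evict 5, frames=[1,4,3] (faults so far: 5)
  step 6: ref 4 -> HIT, frames=[1,4,3] (faults so far: 5)
  step 7: ref 4 -> HIT, frames=[1,4,3] (faults so far: 5)
  step 8: ref 5 -> FAULT, evict 3, frames=[1,4,5] (faults so far: 6)
  step 9: ref 3 -> FAULT, evict 1, frames=[3,4,5] (faults so far: 7)
  step 10: ref 5 -> HIT, frames=[3,4,5] (faults so far: 7)
  LRU total faults: 7
--- Optimal ---
  step 0: ref 6 -> FAULT, frames=[6,-,-] (faults so far: 1)
  step 1: ref 6 -> HIT, frames=[6,-,-] (faults so far: 1)
  step 2: ref 5 -> FAULT, frames=[6,5,-] (faults so far: 2)
  step 3: ref 3 -> FAULT, frames=[6,5,3] (faults so far: 3)
  step 4: ref 1 -> FAULT, evict 6, frames=[1,5,3] (faults so far: 4)
  step 5: ref 4 -> FAULT, evict 1, frames=[4,5,3] (faults so far: 5)
  step 6: ref 4 -> HIT, frames=[4,5,3] (faults so far: 5)
  step 7: ref 4 -> HIT, frames=[4,5,3] (faults so far: 5)
  step 8: ref 5 -> HIT, frames=[4,5,3] (faults so far: 5)
  step 9: ref 3 -> HIT, frames=[4,5,3] (faults so far: 5)
  step 10: ref 5 -> HIT, frames=[4,5,3] (faults so far: 5)
  Optimal total faults: 5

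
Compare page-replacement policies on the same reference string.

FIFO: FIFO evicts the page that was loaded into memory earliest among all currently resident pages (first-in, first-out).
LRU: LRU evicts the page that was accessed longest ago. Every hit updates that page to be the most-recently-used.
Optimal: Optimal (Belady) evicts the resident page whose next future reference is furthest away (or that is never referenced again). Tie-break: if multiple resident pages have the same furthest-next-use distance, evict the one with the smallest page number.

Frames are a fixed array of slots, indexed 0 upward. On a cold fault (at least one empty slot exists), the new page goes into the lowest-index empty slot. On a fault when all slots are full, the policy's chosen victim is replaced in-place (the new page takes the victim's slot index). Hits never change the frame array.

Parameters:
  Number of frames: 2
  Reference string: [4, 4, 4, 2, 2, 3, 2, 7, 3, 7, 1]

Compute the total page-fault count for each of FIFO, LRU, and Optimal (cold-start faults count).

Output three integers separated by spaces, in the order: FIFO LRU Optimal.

--- FIFO ---
  step 0: ref 4 -> FAULT, frames=[4,-] (faults so far: 1)
  step 1: ref 4 -> HIT, frames=[4,-] (faults so far: 1)
  step 2: ref 4 -> HIT, frames=[4,-] (faults so far: 1)
  step 3: ref 2 -> FAULT, frames=[4,2] (faults so far: 2)
  step 4: ref 2 -> HIT, frames=[4,2] (faults so far: 2)
  step 5: ref 3 -> FAULT, evict 4, frames=[3,2] (faults so far: 3)
  step 6: ref 2 -> HIT, frames=[3,2] (faults so far: 3)
  step 7: ref 7 -> FAULT, evict 2, frames=[3,7] (faults so far: 4)
  step 8: ref 3 -> HIT, frames=[3,7] (faults so far: 4)
  step 9: ref 7 -> HIT, frames=[3,7] (faults so far: 4)
  step 10: ref 1 -> FAULT, evict 3, frames=[1,7] (faults so far: 5)
  FIFO total faults: 5
--- LRU ---
  step 0: ref 4 -> FAULT, frames=[4,-] (faults so far: 1)
  step 1: ref 4 -> HIT, frames=[4,-] (faults so far: 1)
  step 2: ref 4 -> HIT, frames=[4,-] (faults so far: 1)
  step 3: ref 2 -> FAULT, frames=[4,2] (faults so far: 2)
  step 4: ref 2 -> HIT, frames=[4,2] (faults so far: 2)
  step 5: ref 3 -> FAULT, evict 4, frames=[3,2] (faults so far: 3)
  step 6: ref 2 -> HIT, frames=[3,2] (faults so far: 3)
  step 7: ref 7 -> FAULT, evict 3, frames=[7,2] (faults so far: 4)
  step 8: ref 3 -> FAULT, evict 2, frames=[7,3] (faults so far: 5)
  step 9: ref 7 -> HIT, frames=[7,3] (faults so far: 5)
  step 10: ref 1 -> FAULT, evict 3, frames=[7,1] (faults so far: 6)
  LRU total faults: 6
--- Optimal ---
  step 0: ref 4 -> FAULT, frames=[4,-] (faults so far: 1)
  step 1: ref 4 -> HIT, frames=[4,-] (faults so far: 1)
  step 2: ref 4 -> HIT, frames=[4,-] (faults so far: 1)
  step 3: ref 2 -> FAULT, frames=[4,2] (faults so far: 2)
  step 4: ref 2 -> HIT, frames=[4,2] (faults so far: 2)
  step 5: ref 3 -> FAULT, evict 4, frames=[3,2] (faults so far: 3)
  step 6: ref 2 -> HIT, frames=[3,2] (faults so far: 3)
  step 7: ref 7 -> FAULT, evict 2, frames=[3,7] (faults so far: 4)
  step 8: ref 3 -> HIT, frames=[3,7] (faults so far: 4)
  step 9: ref 7 -> HIT, frames=[3,7] (faults so far: 4)
  step 10: ref 1 -> FAULT, evict 3, frames=[1,7] (faults so far: 5)
  Optimal total faults: 5

Answer: 5 6 5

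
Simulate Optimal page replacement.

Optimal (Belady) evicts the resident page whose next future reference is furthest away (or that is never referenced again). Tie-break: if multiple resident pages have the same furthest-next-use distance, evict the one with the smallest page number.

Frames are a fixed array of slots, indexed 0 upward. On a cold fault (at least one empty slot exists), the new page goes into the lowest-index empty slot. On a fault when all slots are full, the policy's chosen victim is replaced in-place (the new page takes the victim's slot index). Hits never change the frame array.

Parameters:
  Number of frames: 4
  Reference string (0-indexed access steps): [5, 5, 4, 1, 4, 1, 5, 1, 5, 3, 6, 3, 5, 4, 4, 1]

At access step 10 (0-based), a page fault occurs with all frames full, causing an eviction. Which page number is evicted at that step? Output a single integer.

Step 0: ref 5 -> FAULT, frames=[5,-,-,-]
Step 1: ref 5 -> HIT, frames=[5,-,-,-]
Step 2: ref 4 -> FAULT, frames=[5,4,-,-]
Step 3: ref 1 -> FAULT, frames=[5,4,1,-]
Step 4: ref 4 -> HIT, frames=[5,4,1,-]
Step 5: ref 1 -> HIT, frames=[5,4,1,-]
Step 6: ref 5 -> HIT, frames=[5,4,1,-]
Step 7: ref 1 -> HIT, frames=[5,4,1,-]
Step 8: ref 5 -> HIT, frames=[5,4,1,-]
Step 9: ref 3 -> FAULT, frames=[5,4,1,3]
Step 10: ref 6 -> FAULT, evict 1, frames=[5,4,6,3]
At step 10: evicted page 1

Answer: 1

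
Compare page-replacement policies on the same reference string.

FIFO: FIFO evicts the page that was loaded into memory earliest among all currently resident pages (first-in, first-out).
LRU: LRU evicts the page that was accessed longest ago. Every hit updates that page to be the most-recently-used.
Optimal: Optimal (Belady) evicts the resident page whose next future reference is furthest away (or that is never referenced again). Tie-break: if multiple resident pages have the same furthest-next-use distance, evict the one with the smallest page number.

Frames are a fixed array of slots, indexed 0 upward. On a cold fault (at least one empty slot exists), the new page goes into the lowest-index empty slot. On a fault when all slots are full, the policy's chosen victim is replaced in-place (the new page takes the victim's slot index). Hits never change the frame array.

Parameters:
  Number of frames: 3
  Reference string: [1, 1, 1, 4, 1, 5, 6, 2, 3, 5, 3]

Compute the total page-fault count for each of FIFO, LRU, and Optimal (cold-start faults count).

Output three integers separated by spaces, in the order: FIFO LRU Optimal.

Answer: 7 7 6

Derivation:
--- FIFO ---
  step 0: ref 1 -> FAULT, frames=[1,-,-] (faults so far: 1)
  step 1: ref 1 -> HIT, frames=[1,-,-] (faults so far: 1)
  step 2: ref 1 -> HIT, frames=[1,-,-] (faults so far: 1)
  step 3: ref 4 -> FAULT, frames=[1,4,-] (faults so far: 2)
  step 4: ref 1 -> HIT, frames=[1,4,-] (faults so far: 2)
  step 5: ref 5 -> FAULT, frames=[1,4,5] (faults so far: 3)
  step 6: ref 6 -> FAULT, evict 1, frames=[6,4,5] (faults so far: 4)
  step 7: ref 2 -> FAULT, evict 4, frames=[6,2,5] (faults so far: 5)
  step 8: ref 3 -> FAULT, evict 5, frames=[6,2,3] (faults so far: 6)
  step 9: ref 5 -> FAULT, evict 6, frames=[5,2,3] (faults so far: 7)
  step 10: ref 3 -> HIT, frames=[5,2,3] (faults so far: 7)
  FIFO total faults: 7
--- LRU ---
  step 0: ref 1 -> FAULT, frames=[1,-,-] (faults so far: 1)
  step 1: ref 1 -> HIT, frames=[1,-,-] (faults so far: 1)
  step 2: ref 1 -> HIT, frames=[1,-,-] (faults so far: 1)
  step 3: ref 4 -> FAULT, frames=[1,4,-] (faults so far: 2)
  step 4: ref 1 -> HIT, frames=[1,4,-] (faults so far: 2)
  step 5: ref 5 -> FAULT, frames=[1,4,5] (faults so far: 3)
  step 6: ref 6 -> FAULT, evict 4, frames=[1,6,5] (faults so far: 4)
  step 7: ref 2 -> FAULT, evict 1, frames=[2,6,5] (faults so far: 5)
  step 8: ref 3 -> FAULT, evict 5, frames=[2,6,3] (faults so far: 6)
  step 9: ref 5 -> FAULT, evict 6, frames=[2,5,3] (faults so far: 7)
  step 10: ref 3 -> HIT, frames=[2,5,3] (faults so far: 7)
  LRU total faults: 7
--- Optimal ---
  step 0: ref 1 -> FAULT, frames=[1,-,-] (faults so far: 1)
  step 1: ref 1 -> HIT, frames=[1,-,-] (faults so far: 1)
  step 2: ref 1 -> HIT, frames=[1,-,-] (faults so far: 1)
  step 3: ref 4 -> FAULT, frames=[1,4,-] (faults so far: 2)
  step 4: ref 1 -> HIT, frames=[1,4,-] (faults so far: 2)
  step 5: ref 5 -> FAULT, frames=[1,4,5] (faults so far: 3)
  step 6: ref 6 -> FAULT, evict 1, frames=[6,4,5] (faults so far: 4)
  step 7: ref 2 -> FAULT, evict 4, frames=[6,2,5] (faults so far: 5)
  step 8: ref 3 -> FAULT, evict 2, frames=[6,3,5] (faults so far: 6)
  step 9: ref 5 -> HIT, frames=[6,3,5] (faults so far: 6)
  step 10: ref 3 -> HIT, frames=[6,3,5] (faults so far: 6)
  Optimal total faults: 6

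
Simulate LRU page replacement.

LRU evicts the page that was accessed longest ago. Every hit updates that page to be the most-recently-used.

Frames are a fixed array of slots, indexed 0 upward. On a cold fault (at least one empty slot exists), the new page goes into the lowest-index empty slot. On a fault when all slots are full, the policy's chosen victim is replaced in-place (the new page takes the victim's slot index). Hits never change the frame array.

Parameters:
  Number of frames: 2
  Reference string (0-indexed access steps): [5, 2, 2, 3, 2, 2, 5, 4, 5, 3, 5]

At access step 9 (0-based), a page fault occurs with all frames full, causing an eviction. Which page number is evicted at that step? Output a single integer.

Step 0: ref 5 -> FAULT, frames=[5,-]
Step 1: ref 2 -> FAULT, frames=[5,2]
Step 2: ref 2 -> HIT, frames=[5,2]
Step 3: ref 3 -> FAULT, evict 5, frames=[3,2]
Step 4: ref 2 -> HIT, frames=[3,2]
Step 5: ref 2 -> HIT, frames=[3,2]
Step 6: ref 5 -> FAULT, evict 3, frames=[5,2]
Step 7: ref 4 -> FAULT, evict 2, frames=[5,4]
Step 8: ref 5 -> HIT, frames=[5,4]
Step 9: ref 3 -> FAULT, evict 4, frames=[5,3]
At step 9: evicted page 4

Answer: 4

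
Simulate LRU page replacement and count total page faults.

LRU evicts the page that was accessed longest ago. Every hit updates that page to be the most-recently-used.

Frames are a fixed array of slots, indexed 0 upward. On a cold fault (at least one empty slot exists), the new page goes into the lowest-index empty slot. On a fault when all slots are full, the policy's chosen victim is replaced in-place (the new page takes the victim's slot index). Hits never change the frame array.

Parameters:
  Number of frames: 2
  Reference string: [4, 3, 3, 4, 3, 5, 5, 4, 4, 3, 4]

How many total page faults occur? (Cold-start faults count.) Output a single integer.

Answer: 5

Derivation:
Step 0: ref 4 → FAULT, frames=[4,-]
Step 1: ref 3 → FAULT, frames=[4,3]
Step 2: ref 3 → HIT, frames=[4,3]
Step 3: ref 4 → HIT, frames=[4,3]
Step 4: ref 3 → HIT, frames=[4,3]
Step 5: ref 5 → FAULT (evict 4), frames=[5,3]
Step 6: ref 5 → HIT, frames=[5,3]
Step 7: ref 4 → FAULT (evict 3), frames=[5,4]
Step 8: ref 4 → HIT, frames=[5,4]
Step 9: ref 3 → FAULT (evict 5), frames=[3,4]
Step 10: ref 4 → HIT, frames=[3,4]
Total faults: 5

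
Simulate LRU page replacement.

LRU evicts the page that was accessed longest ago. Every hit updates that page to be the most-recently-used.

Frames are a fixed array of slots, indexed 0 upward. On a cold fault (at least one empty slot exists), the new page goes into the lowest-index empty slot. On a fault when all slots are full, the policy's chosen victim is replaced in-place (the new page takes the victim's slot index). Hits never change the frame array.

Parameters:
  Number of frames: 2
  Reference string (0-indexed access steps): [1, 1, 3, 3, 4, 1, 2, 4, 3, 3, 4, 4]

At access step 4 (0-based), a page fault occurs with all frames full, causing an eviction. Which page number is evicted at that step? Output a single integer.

Answer: 1

Derivation:
Step 0: ref 1 -> FAULT, frames=[1,-]
Step 1: ref 1 -> HIT, frames=[1,-]
Step 2: ref 3 -> FAULT, frames=[1,3]
Step 3: ref 3 -> HIT, frames=[1,3]
Step 4: ref 4 -> FAULT, evict 1, frames=[4,3]
At step 4: evicted page 1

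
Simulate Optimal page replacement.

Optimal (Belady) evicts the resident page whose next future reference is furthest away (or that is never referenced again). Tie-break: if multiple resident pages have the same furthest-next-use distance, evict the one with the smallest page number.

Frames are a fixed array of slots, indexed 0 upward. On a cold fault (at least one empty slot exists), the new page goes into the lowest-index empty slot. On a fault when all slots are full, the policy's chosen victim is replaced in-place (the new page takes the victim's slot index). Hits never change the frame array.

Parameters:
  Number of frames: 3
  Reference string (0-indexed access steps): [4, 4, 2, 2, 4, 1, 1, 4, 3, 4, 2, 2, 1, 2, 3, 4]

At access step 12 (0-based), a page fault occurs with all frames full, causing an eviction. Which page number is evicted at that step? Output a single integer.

Answer: 4

Derivation:
Step 0: ref 4 -> FAULT, frames=[4,-,-]
Step 1: ref 4 -> HIT, frames=[4,-,-]
Step 2: ref 2 -> FAULT, frames=[4,2,-]
Step 3: ref 2 -> HIT, frames=[4,2,-]
Step 4: ref 4 -> HIT, frames=[4,2,-]
Step 5: ref 1 -> FAULT, frames=[4,2,1]
Step 6: ref 1 -> HIT, frames=[4,2,1]
Step 7: ref 4 -> HIT, frames=[4,2,1]
Step 8: ref 3 -> FAULT, evict 1, frames=[4,2,3]
Step 9: ref 4 -> HIT, frames=[4,2,3]
Step 10: ref 2 -> HIT, frames=[4,2,3]
Step 11: ref 2 -> HIT, frames=[4,2,3]
Step 12: ref 1 -> FAULT, evict 4, frames=[1,2,3]
At step 12: evicted page 4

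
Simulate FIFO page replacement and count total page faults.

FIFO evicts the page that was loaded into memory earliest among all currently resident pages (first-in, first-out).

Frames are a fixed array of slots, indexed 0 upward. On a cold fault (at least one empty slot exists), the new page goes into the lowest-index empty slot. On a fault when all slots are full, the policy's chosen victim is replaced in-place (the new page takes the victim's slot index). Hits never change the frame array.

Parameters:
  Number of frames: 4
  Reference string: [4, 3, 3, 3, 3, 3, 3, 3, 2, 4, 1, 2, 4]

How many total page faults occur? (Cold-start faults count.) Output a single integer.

Answer: 4

Derivation:
Step 0: ref 4 → FAULT, frames=[4,-,-,-]
Step 1: ref 3 → FAULT, frames=[4,3,-,-]
Step 2: ref 3 → HIT, frames=[4,3,-,-]
Step 3: ref 3 → HIT, frames=[4,3,-,-]
Step 4: ref 3 → HIT, frames=[4,3,-,-]
Step 5: ref 3 → HIT, frames=[4,3,-,-]
Step 6: ref 3 → HIT, frames=[4,3,-,-]
Step 7: ref 3 → HIT, frames=[4,3,-,-]
Step 8: ref 2 → FAULT, frames=[4,3,2,-]
Step 9: ref 4 → HIT, frames=[4,3,2,-]
Step 10: ref 1 → FAULT, frames=[4,3,2,1]
Step 11: ref 2 → HIT, frames=[4,3,2,1]
Step 12: ref 4 → HIT, frames=[4,3,2,1]
Total faults: 4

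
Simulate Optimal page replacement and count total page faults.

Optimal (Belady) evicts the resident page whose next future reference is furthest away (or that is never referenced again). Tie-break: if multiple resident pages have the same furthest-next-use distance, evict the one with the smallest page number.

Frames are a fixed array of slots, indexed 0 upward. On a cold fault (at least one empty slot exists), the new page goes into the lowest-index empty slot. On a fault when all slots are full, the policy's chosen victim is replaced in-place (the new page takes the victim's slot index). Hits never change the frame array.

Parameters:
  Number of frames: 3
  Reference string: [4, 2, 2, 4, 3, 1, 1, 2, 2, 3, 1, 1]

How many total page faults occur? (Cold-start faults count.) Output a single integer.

Answer: 4

Derivation:
Step 0: ref 4 → FAULT, frames=[4,-,-]
Step 1: ref 2 → FAULT, frames=[4,2,-]
Step 2: ref 2 → HIT, frames=[4,2,-]
Step 3: ref 4 → HIT, frames=[4,2,-]
Step 4: ref 3 → FAULT, frames=[4,2,3]
Step 5: ref 1 → FAULT (evict 4), frames=[1,2,3]
Step 6: ref 1 → HIT, frames=[1,2,3]
Step 7: ref 2 → HIT, frames=[1,2,3]
Step 8: ref 2 → HIT, frames=[1,2,3]
Step 9: ref 3 → HIT, frames=[1,2,3]
Step 10: ref 1 → HIT, frames=[1,2,3]
Step 11: ref 1 → HIT, frames=[1,2,3]
Total faults: 4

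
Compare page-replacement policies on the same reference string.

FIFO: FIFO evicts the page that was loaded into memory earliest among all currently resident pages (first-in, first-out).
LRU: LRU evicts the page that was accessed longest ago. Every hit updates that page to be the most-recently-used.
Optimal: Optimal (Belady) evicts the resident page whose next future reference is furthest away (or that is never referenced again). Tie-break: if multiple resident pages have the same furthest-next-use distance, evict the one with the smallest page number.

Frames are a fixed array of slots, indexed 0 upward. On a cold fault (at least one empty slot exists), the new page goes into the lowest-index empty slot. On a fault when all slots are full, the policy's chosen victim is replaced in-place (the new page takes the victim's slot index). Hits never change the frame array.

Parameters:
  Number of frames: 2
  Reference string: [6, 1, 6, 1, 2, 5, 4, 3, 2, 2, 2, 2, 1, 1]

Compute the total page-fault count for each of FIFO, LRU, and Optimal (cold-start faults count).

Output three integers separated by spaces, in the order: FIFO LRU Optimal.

--- FIFO ---
  step 0: ref 6 -> FAULT, frames=[6,-] (faults so far: 1)
  step 1: ref 1 -> FAULT, frames=[6,1] (faults so far: 2)
  step 2: ref 6 -> HIT, frames=[6,1] (faults so far: 2)
  step 3: ref 1 -> HIT, frames=[6,1] (faults so far: 2)
  step 4: ref 2 -> FAULT, evict 6, frames=[2,1] (faults so far: 3)
  step 5: ref 5 -> FAULT, evict 1, frames=[2,5] (faults so far: 4)
  step 6: ref 4 -> FAULT, evict 2, frames=[4,5] (faults so far: 5)
  step 7: ref 3 -> FAULT, evict 5, frames=[4,3] (faults so far: 6)
  step 8: ref 2 -> FAULT, evict 4, frames=[2,3] (faults so far: 7)
  step 9: ref 2 -> HIT, frames=[2,3] (faults so far: 7)
  step 10: ref 2 -> HIT, frames=[2,3] (faults so far: 7)
  step 11: ref 2 -> HIT, frames=[2,3] (faults so far: 7)
  step 12: ref 1 -> FAULT, evict 3, frames=[2,1] (faults so far: 8)
  step 13: ref 1 -> HIT, frames=[2,1] (faults so far: 8)
  FIFO total faults: 8
--- LRU ---
  step 0: ref 6 -> FAULT, frames=[6,-] (faults so far: 1)
  step 1: ref 1 -> FAULT, frames=[6,1] (faults so far: 2)
  step 2: ref 6 -> HIT, frames=[6,1] (faults so far: 2)
  step 3: ref 1 -> HIT, frames=[6,1] (faults so far: 2)
  step 4: ref 2 -> FAULT, evict 6, frames=[2,1] (faults so far: 3)
  step 5: ref 5 -> FAULT, evict 1, frames=[2,5] (faults so far: 4)
  step 6: ref 4 -> FAULT, evict 2, frames=[4,5] (faults so far: 5)
  step 7: ref 3 -> FAULT, evict 5, frames=[4,3] (faults so far: 6)
  step 8: ref 2 -> FAULT, evict 4, frames=[2,3] (faults so far: 7)
  step 9: ref 2 -> HIT, frames=[2,3] (faults so far: 7)
  step 10: ref 2 -> HIT, frames=[2,3] (faults so far: 7)
  step 11: ref 2 -> HIT, frames=[2,3] (faults so far: 7)
  step 12: ref 1 -> FAULT, evict 3, frames=[2,1] (faults so far: 8)
  step 13: ref 1 -> HIT, frames=[2,1] (faults so far: 8)
  LRU total faults: 8
--- Optimal ---
  step 0: ref 6 -> FAULT, frames=[6,-] (faults so far: 1)
  step 1: ref 1 -> FAULT, frames=[6,1] (faults so far: 2)
  step 2: ref 6 -> HIT, frames=[6,1] (faults so far: 2)
  step 3: ref 1 -> HIT, frames=[6,1] (faults so far: 2)
  step 4: ref 2 -> FAULT, evict 6, frames=[2,1] (faults so far: 3)
  step 5: ref 5 -> FAULT, evict 1, frames=[2,5] (faults so far: 4)
  step 6: ref 4 -> FAULT, evict 5, frames=[2,4] (faults so far: 5)
  step 7: ref 3 -> FAULT, evict 4, frames=[2,3] (faults so far: 6)
  step 8: ref 2 -> HIT, frames=[2,3] (faults so far: 6)
  step 9: ref 2 -> HIT, frames=[2,3] (faults so far: 6)
  step 10: ref 2 -> HIT, frames=[2,3] (faults so far: 6)
  step 11: ref 2 -> HIT, frames=[2,3] (faults so far: 6)
  step 12: ref 1 -> FAULT, evict 2, frames=[1,3] (faults so far: 7)
  step 13: ref 1 -> HIT, frames=[1,3] (faults so far: 7)
  Optimal total faults: 7

Answer: 8 8 7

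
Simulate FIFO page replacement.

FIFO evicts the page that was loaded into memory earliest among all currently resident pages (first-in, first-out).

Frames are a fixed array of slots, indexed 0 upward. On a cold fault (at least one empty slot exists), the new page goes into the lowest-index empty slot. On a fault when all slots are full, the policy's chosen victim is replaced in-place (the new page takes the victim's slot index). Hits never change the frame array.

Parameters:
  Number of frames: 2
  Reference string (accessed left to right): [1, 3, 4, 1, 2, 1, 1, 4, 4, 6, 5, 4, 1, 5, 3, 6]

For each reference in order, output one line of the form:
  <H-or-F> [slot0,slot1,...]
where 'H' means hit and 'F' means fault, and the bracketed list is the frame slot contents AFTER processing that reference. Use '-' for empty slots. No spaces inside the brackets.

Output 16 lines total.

F [1,-]
F [1,3]
F [4,3]
F [4,1]
F [2,1]
H [2,1]
H [2,1]
F [2,4]
H [2,4]
F [6,4]
F [6,5]
F [4,5]
F [4,1]
F [5,1]
F [5,3]
F [6,3]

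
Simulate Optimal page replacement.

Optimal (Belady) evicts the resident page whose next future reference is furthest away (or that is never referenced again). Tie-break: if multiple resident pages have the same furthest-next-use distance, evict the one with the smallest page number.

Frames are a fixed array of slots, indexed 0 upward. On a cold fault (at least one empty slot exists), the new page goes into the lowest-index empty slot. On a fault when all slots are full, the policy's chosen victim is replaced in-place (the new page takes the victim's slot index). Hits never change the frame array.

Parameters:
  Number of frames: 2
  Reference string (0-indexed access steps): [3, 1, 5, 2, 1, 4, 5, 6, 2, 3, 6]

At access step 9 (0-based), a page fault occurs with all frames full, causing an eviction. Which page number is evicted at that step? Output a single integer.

Step 0: ref 3 -> FAULT, frames=[3,-]
Step 1: ref 1 -> FAULT, frames=[3,1]
Step 2: ref 5 -> FAULT, evict 3, frames=[5,1]
Step 3: ref 2 -> FAULT, evict 5, frames=[2,1]
Step 4: ref 1 -> HIT, frames=[2,1]
Step 5: ref 4 -> FAULT, evict 1, frames=[2,4]
Step 6: ref 5 -> FAULT, evict 4, frames=[2,5]
Step 7: ref 6 -> FAULT, evict 5, frames=[2,6]
Step 8: ref 2 -> HIT, frames=[2,6]
Step 9: ref 3 -> FAULT, evict 2, frames=[3,6]
At step 9: evicted page 2

Answer: 2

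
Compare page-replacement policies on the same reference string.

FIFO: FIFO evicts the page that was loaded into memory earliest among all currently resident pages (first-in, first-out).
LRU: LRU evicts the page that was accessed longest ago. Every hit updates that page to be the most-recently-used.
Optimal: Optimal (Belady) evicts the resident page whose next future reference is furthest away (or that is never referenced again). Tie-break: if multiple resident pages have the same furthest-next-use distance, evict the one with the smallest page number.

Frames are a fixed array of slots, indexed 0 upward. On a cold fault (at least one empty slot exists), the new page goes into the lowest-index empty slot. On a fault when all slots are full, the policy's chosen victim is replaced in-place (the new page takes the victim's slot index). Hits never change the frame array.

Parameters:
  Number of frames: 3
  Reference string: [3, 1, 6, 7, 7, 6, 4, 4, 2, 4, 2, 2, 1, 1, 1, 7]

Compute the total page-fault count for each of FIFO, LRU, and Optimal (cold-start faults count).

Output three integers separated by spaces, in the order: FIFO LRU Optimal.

--- FIFO ---
  step 0: ref 3 -> FAULT, frames=[3,-,-] (faults so far: 1)
  step 1: ref 1 -> FAULT, frames=[3,1,-] (faults so far: 2)
  step 2: ref 6 -> FAULT, frames=[3,1,6] (faults so far: 3)
  step 3: ref 7 -> FAULT, evict 3, frames=[7,1,6] (faults so far: 4)
  step 4: ref 7 -> HIT, frames=[7,1,6] (faults so far: 4)
  step 5: ref 6 -> HIT, frames=[7,1,6] (faults so far: 4)
  step 6: ref 4 -> FAULT, evict 1, frames=[7,4,6] (faults so far: 5)
  step 7: ref 4 -> HIT, frames=[7,4,6] (faults so far: 5)
  step 8: ref 2 -> FAULT, evict 6, frames=[7,4,2] (faults so far: 6)
  step 9: ref 4 -> HIT, frames=[7,4,2] (faults so far: 6)
  step 10: ref 2 -> HIT, frames=[7,4,2] (faults so far: 6)
  step 11: ref 2 -> HIT, frames=[7,4,2] (faults so far: 6)
  step 12: ref 1 -> FAULT, evict 7, frames=[1,4,2] (faults so far: 7)
  step 13: ref 1 -> HIT, frames=[1,4,2] (faults so far: 7)
  step 14: ref 1 -> HIT, frames=[1,4,2] (faults so far: 7)
  step 15: ref 7 -> FAULT, evict 4, frames=[1,7,2] (faults so far: 8)
  FIFO total faults: 8
--- LRU ---
  step 0: ref 3 -> FAULT, frames=[3,-,-] (faults so far: 1)
  step 1: ref 1 -> FAULT, frames=[3,1,-] (faults so far: 2)
  step 2: ref 6 -> FAULT, frames=[3,1,6] (faults so far: 3)
  step 3: ref 7 -> FAULT, evict 3, frames=[7,1,6] (faults so far: 4)
  step 4: ref 7 -> HIT, frames=[7,1,6] (faults so far: 4)
  step 5: ref 6 -> HIT, frames=[7,1,6] (faults so far: 4)
  step 6: ref 4 -> FAULT, evict 1, frames=[7,4,6] (faults so far: 5)
  step 7: ref 4 -> HIT, frames=[7,4,6] (faults so far: 5)
  step 8: ref 2 -> FAULT, evict 7, frames=[2,4,6] (faults so far: 6)
  step 9: ref 4 -> HIT, frames=[2,4,6] (faults so far: 6)
  step 10: ref 2 -> HIT, frames=[2,4,6] (faults so far: 6)
  step 11: ref 2 -> HIT, frames=[2,4,6] (faults so far: 6)
  step 12: ref 1 -> FAULT, evict 6, frames=[2,4,1] (faults so far: 7)
  step 13: ref 1 -> HIT, frames=[2,4,1] (faults so far: 7)
  step 14: ref 1 -> HIT, frames=[2,4,1] (faults so far: 7)
  step 15: ref 7 -> FAULT, evict 4, frames=[2,7,1] (faults so far: 8)
  LRU total faults: 8
--- Optimal ---
  step 0: ref 3 -> FAULT, frames=[3,-,-] (faults so far: 1)
  step 1: ref 1 -> FAULT, frames=[3,1,-] (faults so far: 2)
  step 2: ref 6 -> FAULT, frames=[3,1,6] (faults so far: 3)
  step 3: ref 7 -> FAULT, evict 3, frames=[7,1,6] (faults so far: 4)
  step 4: ref 7 -> HIT, frames=[7,1,6] (faults so far: 4)
  step 5: ref 6 -> HIT, frames=[7,1,6] (faults so far: 4)
  step 6: ref 4 -> FAULT, evict 6, frames=[7,1,4] (faults so far: 5)
  step 7: ref 4 -> HIT, frames=[7,1,4] (faults so far: 5)
  step 8: ref 2 -> FAULT, evict 7, frames=[2,1,4] (faults so far: 6)
  step 9: ref 4 -> HIT, frames=[2,1,4] (faults so far: 6)
  step 10: ref 2 -> HIT, frames=[2,1,4] (faults so far: 6)
  step 11: ref 2 -> HIT, frames=[2,1,4] (faults so far: 6)
  step 12: ref 1 -> HIT, frames=[2,1,4] (faults so far: 6)
  step 13: ref 1 -> HIT, frames=[2,1,4] (faults so far: 6)
  step 14: ref 1 -> HIT, frames=[2,1,4] (faults so far: 6)
  step 15: ref 7 -> FAULT, evict 1, frames=[2,7,4] (faults so far: 7)
  Optimal total faults: 7

Answer: 8 8 7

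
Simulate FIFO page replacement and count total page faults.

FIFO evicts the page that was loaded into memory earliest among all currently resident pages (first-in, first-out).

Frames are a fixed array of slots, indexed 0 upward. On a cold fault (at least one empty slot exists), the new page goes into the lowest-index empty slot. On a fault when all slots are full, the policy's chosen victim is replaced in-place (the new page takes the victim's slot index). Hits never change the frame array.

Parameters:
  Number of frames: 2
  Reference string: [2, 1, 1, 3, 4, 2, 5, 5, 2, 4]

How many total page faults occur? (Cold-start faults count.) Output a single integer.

Answer: 7

Derivation:
Step 0: ref 2 → FAULT, frames=[2,-]
Step 1: ref 1 → FAULT, frames=[2,1]
Step 2: ref 1 → HIT, frames=[2,1]
Step 3: ref 3 → FAULT (evict 2), frames=[3,1]
Step 4: ref 4 → FAULT (evict 1), frames=[3,4]
Step 5: ref 2 → FAULT (evict 3), frames=[2,4]
Step 6: ref 5 → FAULT (evict 4), frames=[2,5]
Step 7: ref 5 → HIT, frames=[2,5]
Step 8: ref 2 → HIT, frames=[2,5]
Step 9: ref 4 → FAULT (evict 2), frames=[4,5]
Total faults: 7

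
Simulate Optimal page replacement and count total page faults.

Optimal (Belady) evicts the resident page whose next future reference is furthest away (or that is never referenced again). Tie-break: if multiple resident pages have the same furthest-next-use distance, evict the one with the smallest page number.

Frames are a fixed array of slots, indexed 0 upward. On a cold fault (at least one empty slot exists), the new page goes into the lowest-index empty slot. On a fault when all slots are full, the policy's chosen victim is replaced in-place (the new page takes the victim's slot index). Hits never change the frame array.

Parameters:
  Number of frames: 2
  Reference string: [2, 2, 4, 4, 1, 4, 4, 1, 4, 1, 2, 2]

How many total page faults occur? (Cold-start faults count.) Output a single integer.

Answer: 4

Derivation:
Step 0: ref 2 → FAULT, frames=[2,-]
Step 1: ref 2 → HIT, frames=[2,-]
Step 2: ref 4 → FAULT, frames=[2,4]
Step 3: ref 4 → HIT, frames=[2,4]
Step 4: ref 1 → FAULT (evict 2), frames=[1,4]
Step 5: ref 4 → HIT, frames=[1,4]
Step 6: ref 4 → HIT, frames=[1,4]
Step 7: ref 1 → HIT, frames=[1,4]
Step 8: ref 4 → HIT, frames=[1,4]
Step 9: ref 1 → HIT, frames=[1,4]
Step 10: ref 2 → FAULT (evict 1), frames=[2,4]
Step 11: ref 2 → HIT, frames=[2,4]
Total faults: 4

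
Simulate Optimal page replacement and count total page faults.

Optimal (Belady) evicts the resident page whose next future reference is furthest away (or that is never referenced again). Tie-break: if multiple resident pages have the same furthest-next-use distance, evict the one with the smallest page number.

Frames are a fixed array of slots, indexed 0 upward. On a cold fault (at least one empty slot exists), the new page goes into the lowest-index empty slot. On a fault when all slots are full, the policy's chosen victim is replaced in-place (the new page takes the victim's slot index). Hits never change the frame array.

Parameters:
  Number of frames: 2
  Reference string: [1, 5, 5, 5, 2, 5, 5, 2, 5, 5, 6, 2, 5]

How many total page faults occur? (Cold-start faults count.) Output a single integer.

Answer: 5

Derivation:
Step 0: ref 1 → FAULT, frames=[1,-]
Step 1: ref 5 → FAULT, frames=[1,5]
Step 2: ref 5 → HIT, frames=[1,5]
Step 3: ref 5 → HIT, frames=[1,5]
Step 4: ref 2 → FAULT (evict 1), frames=[2,5]
Step 5: ref 5 → HIT, frames=[2,5]
Step 6: ref 5 → HIT, frames=[2,5]
Step 7: ref 2 → HIT, frames=[2,5]
Step 8: ref 5 → HIT, frames=[2,5]
Step 9: ref 5 → HIT, frames=[2,5]
Step 10: ref 6 → FAULT (evict 5), frames=[2,6]
Step 11: ref 2 → HIT, frames=[2,6]
Step 12: ref 5 → FAULT (evict 2), frames=[5,6]
Total faults: 5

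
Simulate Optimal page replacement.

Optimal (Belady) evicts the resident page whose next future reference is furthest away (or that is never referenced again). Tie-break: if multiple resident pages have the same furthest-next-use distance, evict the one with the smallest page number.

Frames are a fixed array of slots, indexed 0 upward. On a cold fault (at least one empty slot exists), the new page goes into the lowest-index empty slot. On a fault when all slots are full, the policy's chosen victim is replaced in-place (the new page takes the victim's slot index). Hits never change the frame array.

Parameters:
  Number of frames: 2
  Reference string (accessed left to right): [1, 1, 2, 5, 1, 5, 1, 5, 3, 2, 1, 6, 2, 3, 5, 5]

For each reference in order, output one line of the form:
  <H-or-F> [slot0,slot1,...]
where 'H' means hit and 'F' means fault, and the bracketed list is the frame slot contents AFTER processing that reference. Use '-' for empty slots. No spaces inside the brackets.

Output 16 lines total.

F [1,-]
H [1,-]
F [1,2]
F [1,5]
H [1,5]
H [1,5]
H [1,5]
H [1,5]
F [1,3]
F [1,2]
H [1,2]
F [6,2]
H [6,2]
F [6,3]
F [6,5]
H [6,5]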